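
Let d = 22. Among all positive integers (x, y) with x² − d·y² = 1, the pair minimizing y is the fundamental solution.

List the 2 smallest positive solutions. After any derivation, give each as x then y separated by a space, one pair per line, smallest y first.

197 42
77617 16548

√22 = [4; 1,2,4,2,1,8, …], period ℓ=6 (even) → k=5
i=0: a=4 ⇒ p=4, q=1
i=1: a=1 ⇒ p=5, q=1
…
i=4: a=2 ⇒ p=136, q=29
i=5: a=1 ⇒ p=197, q=42
→ (197, 42).  Check: 197²=38809, 22·42²=38808, difference 1.
(x_2, y_2) = (197·197 + 22·42·42, 197·42 + 42·197) = (77617, 16548)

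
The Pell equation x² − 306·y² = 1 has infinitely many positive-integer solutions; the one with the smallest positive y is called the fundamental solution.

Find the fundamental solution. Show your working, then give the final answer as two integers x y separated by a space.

[17; 2,34] for √306; ℓ=2 ⇒ convergent index 1
step 0: (17, 1)  from 17·(1,0) + (0,1)
step 1: (35, 2)  from 2·(17,1) + (1,0)
(x₁, y₁) = (35, 2);  35² − 306·2² = 1 ✓

35 2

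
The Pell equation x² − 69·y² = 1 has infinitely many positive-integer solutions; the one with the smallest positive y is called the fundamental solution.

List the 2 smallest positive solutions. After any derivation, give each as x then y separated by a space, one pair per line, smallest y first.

√69 = [8; 3,3,1,4,1,3,3,16, …], period ℓ=8 (even) → k=7
a_0=8:  p_0=8·1+0=8,  q_0=8·0+1=1
a_1=3:  p_1=3·8+1=25,  q_1=3·1+0=3
a_2=3:  p_2=3·25+8=83,  q_2=3·3+1=10
…
a_4=4:  p_4=4·108+83=515,  q_4=4·13+10=62
…
a_6=3:  p_6=3·623+515=2384,  q_6=3·75+62=287
a_7=3:  p_7=3·2384+623=7775,  q_7=3·287+75=936
→ (7775, 936).  Check: 7775²=60450625, 69·936²=60450624, difference 1.
k=2:  x_2 = 7775·7775+69·936·936 = 120901249,  y_2 = 7775·936+936·7775 = 14554800

7775 936
120901249 14554800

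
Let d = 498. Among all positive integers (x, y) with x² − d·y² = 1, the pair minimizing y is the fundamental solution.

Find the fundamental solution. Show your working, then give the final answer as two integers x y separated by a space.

179777 8056

√498 = [22; 3,6,22,6,3,44, …], period ℓ=6 (even) → k=5
a_0=22:  p_0=22·1+0=22,  q_0=22·0+1=1
…
a_4=6:  p_4=6·9395+424=56794,  q_4=6·421+19=2545
a_5=3:  p_5=3·56794+9395=179777,  q_5=3·2545+421=8056
→ (179777, 8056).  Check: 179777²=32319769729, 498·8056²=32319769728, difference 1.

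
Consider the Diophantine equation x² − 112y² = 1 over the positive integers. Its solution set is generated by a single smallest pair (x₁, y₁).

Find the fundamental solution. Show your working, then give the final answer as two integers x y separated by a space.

127 12

√112 = [10; 1,1,2,1,1,20, …], period ℓ=6 (even) → k=5
step 0: (10, 1)  from 10·(1,0) + (0,1)
step 1: (11, 1)  from 1·(10,1) + (1,0)
…
step 3: (53, 5)  from 2·(21,2) + (11,1)
step 4: (74, 7)  from 1·(53,5) + (21,2)
step 5: (127, 12)  from 1·(74,7) + (53,5)
(x₁, y₁) = (127, 12);  127² − 112·12² = 1 ✓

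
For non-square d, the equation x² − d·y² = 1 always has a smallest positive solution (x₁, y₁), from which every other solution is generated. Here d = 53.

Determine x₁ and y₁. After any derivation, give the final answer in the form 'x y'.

66249 9100

[7; 3,1,1,3,14] for √53; ℓ=5 ⇒ convergent index 9
step 0: (7, 1)  from 7·(1,0) + (0,1)
…
step 3: (51, 7)  from 1·(29,4) + (22,3)
…
step 7: (10578, 1453)  from 1·(7979,1096) + (2599,357)
step 8: (18557, 2549)  from 1·(10578,1453) + (7979,1096)
step 9: (66249, 9100)  from 3·(18557,2549) + (10578,1453)
(x₁, y₁) = (66249, 9100);  66249² − 53·9100² = 1 ✓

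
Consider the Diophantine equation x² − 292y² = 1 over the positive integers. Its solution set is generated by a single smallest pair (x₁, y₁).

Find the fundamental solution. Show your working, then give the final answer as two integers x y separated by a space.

2281249 133500

[17; 11,2,1,3,8,3,1,2,11,34] for √292; ℓ=10 ⇒ convergent index 9
k=0  a_k=17  p_k/q_k = 17/1
…
k=8  a_k=2  p_k/q_k = 200767/11749
k=9  a_k=11  p_k/q_k = 2281249/133500
fundamental: x₁=2281249, y₁=133500  (since 5204097000001 − 292·17822250000 = 1)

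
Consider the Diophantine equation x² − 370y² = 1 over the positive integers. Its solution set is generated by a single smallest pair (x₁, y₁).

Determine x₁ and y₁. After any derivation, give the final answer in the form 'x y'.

√370 = [19; 4,4,38, …], period ℓ=3 (odd) → k=5
a_0=19:  p_0=19·1+0=19,  q_0=19·0+1=1
a_1=4:  p_1=4·19+1=77,  q_1=4·1+0=4
a_2=4:  p_2=4·77+19=327,  q_2=4·4+1=17
a_3=38:  p_3=38·327+77=12503,  q_3=38·17+4=650
a_4=4:  p_4=4·12503+327=50339,  q_4=4·650+17=2617
a_5=4:  p_5=4·50339+12503=213859,  q_5=4·2617+650=11118
fundamental: x₁=213859, y₁=11118  (since 45735671881 − 370·123609924 = 1)

213859 11118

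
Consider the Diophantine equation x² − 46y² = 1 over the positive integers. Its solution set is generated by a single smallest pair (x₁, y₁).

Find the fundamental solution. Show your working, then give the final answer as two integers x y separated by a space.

24335 3588

[6; 1,3,1,1,2,6,2,1,1,3,1,12] for √46; ℓ=12 ⇒ convergent index 11
a_0=6:  p_0=6·1+0=6,  q_0=6·0+1=1
a_1=1:  p_1=1·6+1=7,  q_1=1·1+0=1
…
a_3=1:  p_3=1·27+7=34,  q_3=1·4+1=5
…
a_5=2:  p_5=2·61+34=156,  q_5=2·9+5=23
…
a_8=1:  p_8=1·2150+997=3147,  q_8=1·317+147=464
a_9=1:  p_9=1·3147+2150=5297,  q_9=1·464+317=781
a_10=3:  p_10=3·5297+3147=19038,  q_10=3·781+464=2807
a_11=1:  p_11=1·19038+5297=24335,  q_11=1·2807+781=3588
fundamental: x₁=24335, y₁=3588  (since 592192225 − 46·12873744 = 1)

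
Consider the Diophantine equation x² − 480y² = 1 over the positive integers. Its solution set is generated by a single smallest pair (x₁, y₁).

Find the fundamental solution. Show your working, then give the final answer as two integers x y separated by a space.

[21; 1,9,1,42] for √480; ℓ=4 ⇒ convergent index 3
a_0=21:  p_0=21·1+0=21,  q_0=21·0+1=1
…
a_2=9:  p_2=9·22+21=219,  q_2=9·1+1=10
a_3=1:  p_3=1·219+22=241,  q_3=1·10+1=11
(x₁, y₁) = (241, 11);  241² − 480·11² = 1 ✓

241 11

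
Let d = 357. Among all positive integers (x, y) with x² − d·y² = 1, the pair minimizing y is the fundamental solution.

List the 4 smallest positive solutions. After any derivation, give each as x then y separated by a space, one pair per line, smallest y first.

√357 → a₀=18, period (1,8,2,8,1,36); ℓ=6 even so k=5
a_0=18:  p_0=18·1+0=18,  q_0=18·0+1=1
…
a_2=8:  p_2=8·19+18=170,  q_2=8·1+1=9
a_3=2:  p_3=2·170+19=359,  q_3=2·9+1=19
a_4=8:  p_4=8·359+170=3042,  q_4=8·19+9=161
a_5=1:  p_5=1·3042+359=3401,  q_5=1·161+19=180
fundamental: x₁=3401, y₁=180  (since 11566801 − 357·32400 = 1)
k=2:  x_2 = 3401·3401+357·180·180 = 23133601,  y_2 = 3401·180+180·3401 = 1224360
k=3:  x_3 = 3401·23133601+357·180·1224360 = 157354750601,  y_3 = 3401·1224360+180·23133601 = 8328096540
k=4:  x_4 = 3401·157354750601+357·180·8328096540 = 1070326990454401,  y_4 = 3401·8328096540+180·157354750601 = 56647711440720

3401 180
23133601 1224360
157354750601 8328096540
1070326990454401 56647711440720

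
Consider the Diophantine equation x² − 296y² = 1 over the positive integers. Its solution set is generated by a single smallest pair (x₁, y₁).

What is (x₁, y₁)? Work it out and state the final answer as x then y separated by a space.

3699 215

d=296: √d = [17; 4,1,7,1,4,34] (ℓ=6, even), read p_5/q_5
step 0: (17, 1)  from 17·(1,0) + (0,1)
step 1: (69, 4)  from 4·(17,1) + (1,0)
…
step 3: (671, 39)  from 7·(86,5) + (69,4)
step 4: (757, 44)  from 1·(671,39) + (86,5)
step 5: (3699, 215)  from 4·(757,44) + (671,39)
→ (3699, 215).  Check: 3699²=13682601, 296·215²=13682600, difference 1.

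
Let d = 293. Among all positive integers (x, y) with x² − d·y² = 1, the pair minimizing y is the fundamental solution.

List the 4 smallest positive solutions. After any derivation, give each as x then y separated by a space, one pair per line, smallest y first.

[17; 8,1,1,8,34] for √293; ℓ=5 ⇒ convergent index 9
i=0: a=17 ⇒ p=17, q=1
i=1: a=8 ⇒ p=137, q=8
i=2: a=1 ⇒ p=154, q=9
i=3: a=1 ⇒ p=291, q=17
i=4: a=8 ⇒ p=2482, q=145
i=5: a=34 ⇒ p=84679, q=4947
i=6: a=8 ⇒ p=679914, q=39721
…
i=8: a=1 ⇒ p=1444507, q=84389
i=9: a=8 ⇒ p=12320649, q=719780
fundamental: x₁=12320649, y₁=719780  (since 151798391781201 − 293·518083248400 = 1)
k=2:  x_2 = 12320649·12320649+293·719780·719780 = 303596783562401,  y_2 = 12320649·719780+719780·12320649 = 17736313474440
k=3:  x_3 = 12320649·303596783562401+293·719780·17736313474440 = 7481018815602612315849,  y_3 = 12320649·17736313474440+719780·303596783562401 = 437045785745090703340
k=4:  x_4 = 12320649·7481018815602612315849+293·719780·437045785745090703340 = 184342013978870716056521769601,  y_4 = 12320649·437045785745090703340+719780·7481018815602612315849 = 10769375446188914321717060880

12320649 719780
303596783562401 17736313474440
7481018815602612315849 437045785745090703340
184342013978870716056521769601 10769375446188914321717060880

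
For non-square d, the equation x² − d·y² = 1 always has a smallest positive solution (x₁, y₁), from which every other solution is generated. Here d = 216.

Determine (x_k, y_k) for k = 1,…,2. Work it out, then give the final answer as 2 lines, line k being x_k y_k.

√216 → a₀=14, period (1,2,3,2,1,28); ℓ=6 even so k=5
a_0=14:  p_0=14·1+0=14,  q_0=14·0+1=1
a_1=1:  p_1=1·14+1=15,  q_1=1·1+0=1
a_2=2:  p_2=2·15+14=44,  q_2=2·1+1=3
a_3=3:  p_3=3·44+15=147,  q_3=3·3+1=10
a_4=2:  p_4=2·147+44=338,  q_4=2·10+3=23
a_5=1:  p_5=1·338+147=485,  q_5=1·23+10=33
fundamental: x₁=485, y₁=33  (since 235225 − 216·1089 = 1)
n=2: (485,33)∘(485,33) = (485·485+216·33·33, 485·33+33·485) = (470449,32010)

485 33
470449 32010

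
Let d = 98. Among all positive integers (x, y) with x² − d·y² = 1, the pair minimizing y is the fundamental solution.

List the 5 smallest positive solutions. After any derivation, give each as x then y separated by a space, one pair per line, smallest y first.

[9; 1,8,1,18] for √98; ℓ=4 ⇒ convergent index 3
i=0: a=9 ⇒ p=9, q=1
…
i=2: a=8 ⇒ p=89, q=9
i=3: a=1 ⇒ p=99, q=10
fundamental: x₁=99, y₁=10  (since 9801 − 98·100 = 1)
k=2:  x_2 = 99·99+98·10·10 = 19601,  y_2 = 99·10+10·99 = 1980
k=3:  x_3 = 99·19601+98·10·1980 = 3880899,  y_3 = 99·1980+10·19601 = 392030
k=4:  x_4 = 99·3880899+98·10·392030 = 768398401,  y_4 = 99·392030+10·3880899 = 77619960
k=5:  x_5 = 99·768398401+98·10·77619960 = 152139002499,  y_5 = 99·77619960+10·768398401 = 15368360050

99 10
19601 1980
3880899 392030
768398401 77619960
152139002499 15368360050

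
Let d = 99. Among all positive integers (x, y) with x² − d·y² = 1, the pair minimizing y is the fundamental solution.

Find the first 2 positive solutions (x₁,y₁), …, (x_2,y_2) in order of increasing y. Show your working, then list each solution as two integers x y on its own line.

√99 → a₀=9, period (1,18); ℓ=2 even so k=1
i=0: a=9 ⇒ p=9, q=1
i=1: a=1 ⇒ p=10, q=1
fundamental: x₁=10, y₁=1  (since 100 − 99·1 = 1)
k=2:  x_2 = 10·10+99·1·1 = 199,  y_2 = 10·1+1·10 = 20

10 1
199 20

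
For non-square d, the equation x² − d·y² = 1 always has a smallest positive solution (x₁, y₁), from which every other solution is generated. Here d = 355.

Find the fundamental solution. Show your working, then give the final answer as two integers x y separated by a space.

954809 50676

[18; 1,5,3,3,1,6,1,3,3,5,1,36] for √355; ℓ=12 ⇒ convergent index 11
i=0: a=18 ⇒ p=18, q=1
i=1: a=1 ⇒ p=19, q=1
i=2: a=5 ⇒ p=113, q=6
…
i=4: a=3 ⇒ p=1187, q=63
i=5: a=1 ⇒ p=1545, q=82
i=6: a=6 ⇒ p=10457, q=555
i=7: a=1 ⇒ p=12002, q=637
…
i=9: a=3 ⇒ p=151391, q=8035
i=10: a=5 ⇒ p=803418, q=42641
i=11: a=1 ⇒ p=954809, q=50676
fundamental: x₁=954809, y₁=50676  (since 911660226481 − 355·2568056976 = 1)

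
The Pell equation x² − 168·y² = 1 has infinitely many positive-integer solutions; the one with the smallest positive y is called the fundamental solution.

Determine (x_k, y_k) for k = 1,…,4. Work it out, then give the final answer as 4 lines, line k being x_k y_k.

√168 → a₀=12, period (1,24); ℓ=2 even so k=1
a_0=12:  p_0=12·1+0=12,  q_0=12·0+1=1
a_1=1:  p_1=1·12+1=13,  q_1=1·1+0=1
→ (13, 1).  Check: 13²=169, 168·1²=168, difference 1.
k=2:  x_2 = 13·13+168·1·1 = 337,  y_2 = 13·1+1·13 = 26
k=3:  x_3 = 13·337+168·1·26 = 8749,  y_3 = 13·26+1·337 = 675
k=4:  x_4 = 13·8749+168·1·675 = 227137,  y_4 = 13·675+1·8749 = 17524

13 1
337 26
8749 675
227137 17524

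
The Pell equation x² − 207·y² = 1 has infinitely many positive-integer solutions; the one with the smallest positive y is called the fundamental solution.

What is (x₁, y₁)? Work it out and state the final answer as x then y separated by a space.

1151 80

√207 = [14; 2,1,1,2,1,1,2,28, …], period ℓ=8 (even) → k=7
a_0=14:  p_0=14·1+0=14,  q_0=14·0+1=1
a_1=2:  p_1=2·14+1=29,  q_1=2·1+0=2
…
a_4=2:  p_4=2·72+43=187,  q_4=2·5+3=13
…
a_6=1:  p_6=1·259+187=446,  q_6=1·18+13=31
a_7=2:  p_7=2·446+259=1151,  q_7=2·31+18=80
fundamental: x₁=1151, y₁=80  (since 1324801 − 207·6400 = 1)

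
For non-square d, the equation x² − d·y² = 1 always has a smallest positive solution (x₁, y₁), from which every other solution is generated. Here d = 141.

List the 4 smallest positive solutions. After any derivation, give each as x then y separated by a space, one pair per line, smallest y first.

95 8
18049 1520
3429215 288792
651532801 54868960

[11; 1,6,1,22] for √141; ℓ=4 ⇒ convergent index 3
step 0: (11, 1)  from 11·(1,0) + (0,1)
step 1: (12, 1)  from 1·(11,1) + (1,0)
step 2: (83, 7)  from 6·(12,1) + (11,1)
step 3: (95, 8)  from 1·(83,7) + (12,1)
→ (95, 8).  Check: 95²=9025, 141·8²=9024, difference 1.
k=2:  x_2 = 95·95+141·8·8 = 18049,  y_2 = 95·8+8·95 = 1520
k=3:  x_3 = 95·18049+141·8·1520 = 3429215,  y_3 = 95·1520+8·18049 = 288792
k=4:  x_4 = 95·3429215+141·8·288792 = 651532801,  y_4 = 95·288792+8·3429215 = 54868960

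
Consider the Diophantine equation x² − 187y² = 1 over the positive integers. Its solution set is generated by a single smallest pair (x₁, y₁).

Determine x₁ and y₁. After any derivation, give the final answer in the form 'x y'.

1682 123

√187 = [13; 1,2,13,2,1,26, …], period ℓ=6 (even) → k=5
k=0  a_k=13  p_k/q_k = 13/1
k=1  a_k=1  p_k/q_k = 14/1
…
k=4  a_k=2  p_k/q_k = 1135/83
k=5  a_k=1  p_k/q_k = 1682/123
→ (1682, 123).  Check: 1682²=2829124, 187·123²=2829123, difference 1.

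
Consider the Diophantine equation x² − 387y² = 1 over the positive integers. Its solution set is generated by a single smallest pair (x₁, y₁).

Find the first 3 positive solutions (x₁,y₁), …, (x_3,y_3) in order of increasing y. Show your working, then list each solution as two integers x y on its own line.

3482 177
24248647 1232628
168867574226 8584021215

√387 = [19; 1,2,19,2,1,38, …], period ℓ=6 (even) → k=5
a_0=19:  p_0=19·1+0=19,  q_0=19·0+1=1
…
a_4=2:  p_4=2·1141+59=2341,  q_4=2·58+3=119
a_5=1:  p_5=1·2341+1141=3482,  q_5=1·119+58=177
(x₁, y₁) = (3482, 177);  3482² − 387·177² = 1 ✓
(3482+177√387)^2 = 24248647 + 1232628√387
(3482+177√387)^3 = 168867574226 + 8584021215√387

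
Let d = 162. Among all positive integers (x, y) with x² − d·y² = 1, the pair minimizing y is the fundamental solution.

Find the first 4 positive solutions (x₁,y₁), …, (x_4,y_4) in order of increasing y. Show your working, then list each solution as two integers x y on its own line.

19601 1540
768398401 60371080
30122754096401 2366667076620
1180872205318713601 92778082677286160

√162 → a₀=12, period (1,2,1,2,12,2,1,2,1,24); ℓ=10 even so k=9
k=0  a_k=12  p_k/q_k = 12/1
k=1  a_k=1  p_k/q_k = 13/1
…
k=3  a_k=1  p_k/q_k = 51/4
k=4  a_k=2  p_k/q_k = 140/11
k=5  a_k=12  p_k/q_k = 1731/136
…
k=7  a_k=1  p_k/q_k = 5333/419
k=8  a_k=2  p_k/q_k = 14268/1121
k=9  a_k=1  p_k/q_k = 19601/1540
(x₁, y₁) = (19601, 1540);  19601² − 162·1540² = 1 ✓
n=2: (19601,1540)∘(19601,1540) = (19601·19601+162·1540·1540, 19601·1540+1540·19601) = (768398401,60371080)
n=3: (768398401,60371080)∘(19601,1540) = (19601·768398401+162·1540·60371080, 19601·60371080+1540·768398401) = (30122754096401,2366667076620)
n=4: (30122754096401,2366667076620)∘(19601,1540) = (19601·30122754096401+162·1540·2366667076620, 19601·2366667076620+1540·30122754096401) = (1180872205318713601,92778082677286160)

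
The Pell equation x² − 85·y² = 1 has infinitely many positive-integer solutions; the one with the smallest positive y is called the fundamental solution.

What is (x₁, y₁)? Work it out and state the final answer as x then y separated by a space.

d=85: √d = [9; 4,1,1,4,18] (ℓ=5, odd), read p_9/q_9
step 0: (9, 1)  from 9·(1,0) + (0,1)
…
step 5: (6887, 747)  from 18·(378,41) + (83,9)
…
step 8: (62739, 6805)  from 1·(34813,3776) + (27926,3029)
step 9: (285769, 30996)  from 4·(62739,6805) + (34813,3776)
→ (285769, 30996).  Check: 285769²=81663921361, 85·30996²=81663921360, difference 1.

285769 30996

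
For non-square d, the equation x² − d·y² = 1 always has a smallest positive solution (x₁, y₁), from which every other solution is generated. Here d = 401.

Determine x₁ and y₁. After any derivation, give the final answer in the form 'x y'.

801 40

√401 = [20; 40, …], period ℓ=1 (odd) → k=1
k=0  a_k=20  p_k/q_k = 20/1
k=1  a_k=40  p_k/q_k = 801/40
fundamental: x₁=801, y₁=40  (since 641601 − 401·1600 = 1)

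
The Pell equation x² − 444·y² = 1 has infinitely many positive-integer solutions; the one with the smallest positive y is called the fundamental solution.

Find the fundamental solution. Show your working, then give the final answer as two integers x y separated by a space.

295 14

d=444: √d = [21; 14,42] (ℓ=2, even), read p_1/q_1
i=0: a=21 ⇒ p=21, q=1
i=1: a=14 ⇒ p=295, q=14
→ (295, 14).  Check: 295²=87025, 444·14²=87024, difference 1.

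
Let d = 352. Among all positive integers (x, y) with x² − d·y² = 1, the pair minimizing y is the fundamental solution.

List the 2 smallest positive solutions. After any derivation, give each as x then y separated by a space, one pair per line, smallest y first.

d=352: √d = [18; 1,3,5,9,5,3,1,36] (ℓ=8, even), read p_7/q_7
a_0=18:  p_0=18·1+0=18,  q_0=18·0+1=1
…
a_2=3:  p_2=3·19+18=75,  q_2=3·1+1=4
…
a_6=3:  p_6=3·18499+3621=59118,  q_6=3·986+193=3151
a_7=1:  p_7=1·59118+18499=77617,  q_7=1·3151+986=4137
fundamental: x₁=77617, y₁=4137  (since 6024398689 − 352·17114769 = 1)
n=2: (77617,4137)∘(77617,4137) = (77617·77617+352·4137·4137, 77617·4137+4137·77617) = (12048797377,642203058)

77617 4137
12048797377 642203058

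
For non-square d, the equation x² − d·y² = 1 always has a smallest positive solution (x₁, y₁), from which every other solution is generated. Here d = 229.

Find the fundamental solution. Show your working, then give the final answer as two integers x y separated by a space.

[15; 7,1,1,7,30] for √229; ℓ=5 ⇒ convergent index 9
step 0: (15, 1)  from 15·(1,0) + (0,1)
…
step 3: (227, 15)  from 1·(121,8) + (106,7)
step 4: (1710, 113)  from 7·(227,15) + (121,8)
…
step 8: (776325, 51301)  from 1·(413926,27353) + (362399,23948)
step 9: (5848201, 386460)  from 7·(776325,51301) + (413926,27353)
fundamental: x₁=5848201, y₁=386460  (since 34201454936401 − 229·149351331600 = 1)

5848201 386460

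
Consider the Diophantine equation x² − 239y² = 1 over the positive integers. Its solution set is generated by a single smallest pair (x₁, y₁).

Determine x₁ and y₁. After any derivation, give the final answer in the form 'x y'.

[15; 2,5,1,2,4,15,4,2,1,5,2,30] for √239; ℓ=12 ⇒ convergent index 11
k=0  a_k=15  p_k/q_k = 15/1
…
k=2  a_k=5  p_k/q_k = 170/11
…
k=4  a_k=2  p_k/q_k = 572/37
…
k=6  a_k=15  p_k/q_k = 37907/2452
k=7  a_k=4  p_k/q_k = 154117/9969
k=8  a_k=2  p_k/q_k = 346141/22390
k=9  a_k=1  p_k/q_k = 500258/32359
k=10  a_k=5  p_k/q_k = 2847431/184185
k=11  a_k=2  p_k/q_k = 6195120/400729
→ (6195120, 400729).  Check: 6195120²=38379511814400, 239·400729²=38379511814399, difference 1.

6195120 400729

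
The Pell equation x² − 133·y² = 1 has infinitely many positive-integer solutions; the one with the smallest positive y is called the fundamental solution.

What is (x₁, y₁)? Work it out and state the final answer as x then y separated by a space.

2588599 224460

√133 = [11; 1,1,7,5,1,…,1,1,22, …], period ℓ=16 (even) → k=15
step 0: (11, 1)  from 11·(1,0) + (0,1)
…
step 2: (23, 2)  from 1·(12,1) + (11,1)
…
step 4: (888, 77)  from 5·(173,15) + (23,2)
step 5: (1061, 92)  from 1·(888,77) + (173,15)
…
step 8: (7969, 691)  from 2·(3010,261) + (1949,169)
step 9: (10979, 952)  from 1·(7969,691) + (3010,261)
…
step 12: (168583, 14618)  from 5·(29927,2595) + (18948,1643)
…
step 14: (1378591, 119539)  from 1·(1210008,104921) + (168583,14618)
step 15: (2588599, 224460)  from 1·(1378591,119539) + (1210008,104921)
(x₁, y₁) = (2588599, 224460);  2588599² − 133·224460² = 1 ✓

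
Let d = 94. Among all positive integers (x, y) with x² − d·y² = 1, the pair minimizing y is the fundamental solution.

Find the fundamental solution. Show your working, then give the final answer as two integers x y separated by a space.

√94 = [9; 1,2,3,1,1,…,2,1,18, …], period ℓ=16 (even) → k=15
step 0: (9, 1)  from 9·(1,0) + (0,1)
step 1: (10, 1)  from 1·(9,1) + (1,0)
…
step 4: (126, 13)  from 1·(97,10) + (29,3)
…
step 8: (12953, 1336)  from 8·(1464,151) + (1241,128)
…
step 11: (99455, 10258)  from 1·(85038,8771) + (14417,1487)
step 12: (184493, 19029)  from 1·(99455,10258) + (85038,8771)
…
step 14: (1490361, 153719)  from 2·(652934,67345) + (184493,19029)
step 15: (2143295, 221064)  from 1·(1490361,153719) + (652934,67345)
fundamental: x₁=2143295, y₁=221064  (since 4593713457025 − 94·48869292096 = 1)

2143295 221064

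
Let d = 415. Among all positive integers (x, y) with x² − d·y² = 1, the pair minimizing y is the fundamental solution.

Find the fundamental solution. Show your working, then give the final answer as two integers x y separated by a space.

18412804 903849

d=415: √d = [20; 2,1,2,4,6,…,1,2,40] (ℓ=16, even), read p_15/q_15
a_0=20:  p_0=20·1+0=20,  q_0=20·0+1=1
a_1=2:  p_1=2·20+1=41,  q_1=2·1+0=2
a_2=1:  p_2=1·41+20=61,  q_2=1·2+1=3
a_3=2:  p_3=2·61+41=163,  q_3=2·3+2=8
a_4=4:  p_4=4·163+61=713,  q_4=4·8+3=35
…
a_8=3:  p_8=3·9595+5154=33939,  q_8=3·471+253=1666
a_9=1:  p_9=1·33939+9595=43534,  q_9=1·1666+471=2137
a_10=1:  p_10=1·43534+33939=77473,  q_10=1·2137+1666=3803
a_11=6:  p_11=6·77473+43534=508372,  q_11=6·3803+2137=24955
a_12=4:  p_12=4·508372+77473=2110961,  q_12=4·24955+3803=103623
a_13=2:  p_13=2·2110961+508372=4730294,  q_13=2·103623+24955=232201
a_14=1:  p_14=1·4730294+2110961=6841255,  q_14=1·232201+103623=335824
a_15=2:  p_15=2·6841255+4730294=18412804,  q_15=2·335824+232201=903849
→ (18412804, 903849).  Check: 18412804²=339031351142416, 415·903849²=339031351142415, difference 1.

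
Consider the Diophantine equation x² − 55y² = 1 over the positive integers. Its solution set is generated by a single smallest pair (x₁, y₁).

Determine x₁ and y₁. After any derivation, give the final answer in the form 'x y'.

89 12

[7; 2,2,2,14] for √55; ℓ=4 ⇒ convergent index 3
a_0=7:  p_0=7·1+0=7,  q_0=7·0+1=1
…
a_2=2:  p_2=2·15+7=37,  q_2=2·2+1=5
a_3=2:  p_3=2·37+15=89,  q_3=2·5+2=12
→ (89, 12).  Check: 89²=7921, 55·12²=7920, difference 1.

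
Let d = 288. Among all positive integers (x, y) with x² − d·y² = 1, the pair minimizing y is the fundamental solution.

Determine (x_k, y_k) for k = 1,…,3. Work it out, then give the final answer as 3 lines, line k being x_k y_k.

17 1
577 34
19601 1155

[16; 1,32] for √288; ℓ=2 ⇒ convergent index 1
step 0: (16, 1)  from 16·(1,0) + (0,1)
step 1: (17, 1)  from 1·(16,1) + (1,0)
→ (17, 1).  Check: 17²=289, 288·1²=288, difference 1.
k=2:  x_2 = 17·17+288·1·1 = 577,  y_2 = 17·1+1·17 = 34
k=3:  x_3 = 17·577+288·1·34 = 19601,  y_3 = 17·34+1·577 = 1155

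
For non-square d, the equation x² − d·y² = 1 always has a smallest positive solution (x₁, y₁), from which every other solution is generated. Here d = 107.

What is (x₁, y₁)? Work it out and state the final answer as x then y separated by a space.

d=107: √d = [10; 2,1,9,1,2,20] (ℓ=6, even), read p_5/q_5
a_0=10:  p_0=10·1+0=10,  q_0=10·0+1=1
…
a_2=1:  p_2=1·21+10=31,  q_2=1·2+1=3
…
a_4=1:  p_4=1·300+31=331,  q_4=1·29+3=32
a_5=2:  p_5=2·331+300=962,  q_5=2·32+29=93
→ (962, 93).  Check: 962²=925444, 107·93²=925443, difference 1.

962 93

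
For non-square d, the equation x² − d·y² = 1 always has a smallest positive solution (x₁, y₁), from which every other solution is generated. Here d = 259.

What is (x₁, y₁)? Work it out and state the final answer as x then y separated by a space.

847225 52644

√259 → a₀=16, period (10,1,2,3,4,3,2,1,10,32); ℓ=10 even so k=9
step 0: (16, 1)  from 16·(1,0) + (0,1)
step 1: (161, 10)  from 10·(16,1) + (1,0)
step 2: (177, 11)  from 1·(161,10) + (16,1)
step 3: (515, 32)  from 2·(177,11) + (161,10)
step 4: (1722, 107)  from 3·(515,32) + (177,11)
…
step 7: (55265, 3434)  from 2·(23931,1487) + (7403,460)
step 8: (79196, 4921)  from 1·(55265,3434) + (23931,1487)
step 9: (847225, 52644)  from 10·(79196,4921) + (55265,3434)
fundamental: x₁=847225, y₁=52644  (since 717790200625 − 259·2771390736 = 1)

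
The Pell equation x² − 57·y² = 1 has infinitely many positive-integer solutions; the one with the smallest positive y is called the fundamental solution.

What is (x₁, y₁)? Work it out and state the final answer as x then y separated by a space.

d=57: √d = [7; 1,1,4,1,1,14] (ℓ=6, even), read p_5/q_5
a_0=7:  p_0=7·1+0=7,  q_0=7·0+1=1
a_1=1:  p_1=1·7+1=8,  q_1=1·1+0=1
…
a_4=1:  p_4=1·68+15=83,  q_4=1·9+2=11
a_5=1:  p_5=1·83+68=151,  q_5=1·11+9=20
fundamental: x₁=151, y₁=20  (since 22801 − 57·400 = 1)

151 20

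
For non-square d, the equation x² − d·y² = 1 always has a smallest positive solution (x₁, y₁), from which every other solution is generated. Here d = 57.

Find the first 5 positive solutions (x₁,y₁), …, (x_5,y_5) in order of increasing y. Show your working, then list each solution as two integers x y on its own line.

151 20
45601 6040
13771351 1824060
4158902401 550860080
1255974753751 166357920100

√57 = [7; 1,1,4,1,1,14, …], period ℓ=6 (even) → k=5
step 0: (7, 1)  from 7·(1,0) + (0,1)
…
step 3: (68, 9)  from 4·(15,2) + (8,1)
step 4: (83, 11)  from 1·(68,9) + (15,2)
step 5: (151, 20)  from 1·(83,11) + (68,9)
fundamental: x₁=151, y₁=20  (since 22801 − 57·400 = 1)
(151+20√57)^2 = 45601 + 6040√57
(151+20√57)^3 = 13771351 + 1824060√57
(151+20√57)^4 = 4158902401 + 550860080√57
(151+20√57)^5 = 1255974753751 + 166357920100√57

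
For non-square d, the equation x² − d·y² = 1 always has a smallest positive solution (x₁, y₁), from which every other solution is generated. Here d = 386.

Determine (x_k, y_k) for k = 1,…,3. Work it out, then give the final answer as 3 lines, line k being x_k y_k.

111555 5678
24889036049 1266818580
5552992832780835 282639893378122

[19; 1,1,1,4,1,18,1,4,1,1,1,38] for √386; ℓ=12 ⇒ convergent index 11
step 0: (19, 1)  from 19·(1,0) + (0,1)
step 1: (20, 1)  from 1·(19,1) + (1,0)
…
step 3: (59, 3)  from 1·(39,2) + (20,1)
…
step 5: (334, 17)  from 1·(275,14) + (59,3)
step 6: (6287, 320)  from 18·(334,17) + (275,14)
…
step 8: (32771, 1668)  from 4·(6621,337) + (6287,320)
…
step 10: (72163, 3673)  from 1·(39392,2005) + (32771,1668)
step 11: (111555, 5678)  from 1·(72163,3673) + (39392,2005)
fundamental: x₁=111555, y₁=5678  (since 12444518025 − 386·32239684 = 1)
k=2:  x_2 = 111555·111555+386·5678·5678 = 24889036049,  y_2 = 111555·5678+5678·111555 = 1266818580
k=3:  x_3 = 111555·24889036049+386·5678·1266818580 = 5552992832780835,  y_3 = 111555·1266818580+5678·24889036049 = 282639893378122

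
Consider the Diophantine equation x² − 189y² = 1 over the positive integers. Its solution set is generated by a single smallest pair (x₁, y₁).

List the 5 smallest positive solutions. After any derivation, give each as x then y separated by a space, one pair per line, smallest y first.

55 4
6049 440
665335 48396
73180801 5323120
8049222775 585494804

[13; 1,2,1,26] for √189; ℓ=4 ⇒ convergent index 3
i=0: a=13 ⇒ p=13, q=1
i=1: a=1 ⇒ p=14, q=1
i=2: a=2 ⇒ p=41, q=3
i=3: a=1 ⇒ p=55, q=4
fundamental: x₁=55, y₁=4  (since 3025 − 189·16 = 1)
k=2:  x_2 = 55·55+189·4·4 = 6049,  y_2 = 55·4+4·55 = 440
k=3:  x_3 = 55·6049+189·4·440 = 665335,  y_3 = 55·440+4·6049 = 48396
k=4:  x_4 = 55·665335+189·4·48396 = 73180801,  y_4 = 55·48396+4·665335 = 5323120
k=5:  x_5 = 55·73180801+189·4·5323120 = 8049222775,  y_5 = 55·5323120+4·73180801 = 585494804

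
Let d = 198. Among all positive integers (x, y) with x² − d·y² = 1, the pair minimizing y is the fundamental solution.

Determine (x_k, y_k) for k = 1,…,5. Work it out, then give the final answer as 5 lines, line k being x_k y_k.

197 14
77617 5516
30580901 2173290
12048797377 856270744
4747195585637 337368499846

d=198: √d = [14; 14,28] (ℓ=2, even), read p_1/q_1
i=0: a=14 ⇒ p=14, q=1
i=1: a=14 ⇒ p=197, q=14
fundamental: x₁=197, y₁=14  (since 38809 − 198·196 = 1)
k=2:  x_2 = 197·197+198·14·14 = 77617,  y_2 = 197·14+14·197 = 5516
k=3:  x_3 = 197·77617+198·14·5516 = 30580901,  y_3 = 197·5516+14·77617 = 2173290
k=4:  x_4 = 197·30580901+198·14·2173290 = 12048797377,  y_4 = 197·2173290+14·30580901 = 856270744
k=5:  x_5 = 197·12048797377+198·14·856270744 = 4747195585637,  y_5 = 197·856270744+14·12048797377 = 337368499846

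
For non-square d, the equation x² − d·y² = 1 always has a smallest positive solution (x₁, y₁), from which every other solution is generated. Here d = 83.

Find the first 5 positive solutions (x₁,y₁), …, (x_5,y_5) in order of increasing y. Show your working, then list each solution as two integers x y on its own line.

82 9
13447 1476
2205226 242055
361643617 39695544
59307347962 6509827161

√83 → a₀=9, period (9,18); ℓ=2 even so k=1
step 0: (9, 1)  from 9·(1,0) + (0,1)
step 1: (82, 9)  from 9·(9,1) + (1,0)
→ (82, 9).  Check: 82²=6724, 83·9²=6723, difference 1.
n=2: (82,9)∘(82,9) = (82·82+83·9·9, 82·9+9·82) = (13447,1476)
n=3: (13447,1476)∘(82,9) = (82·13447+83·9·1476, 82·1476+9·13447) = (2205226,242055)
n=4: (2205226,242055)∘(82,9) = (82·2205226+83·9·242055, 82·242055+9·2205226) = (361643617,39695544)
n=5: (361643617,39695544)∘(82,9) = (82·361643617+83·9·39695544, 82·39695544+9·361643617) = (59307347962,6509827161)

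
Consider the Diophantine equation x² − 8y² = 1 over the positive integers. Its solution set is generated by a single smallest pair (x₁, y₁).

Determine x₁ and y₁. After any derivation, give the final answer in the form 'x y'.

√8 = [2; 1,4, …], period ℓ=2 (even) → k=1
k=0  a_k=2  p_k/q_k = 2/1
k=1  a_k=1  p_k/q_k = 3/1
fundamental: x₁=3, y₁=1  (since 9 − 8·1 = 1)

3 1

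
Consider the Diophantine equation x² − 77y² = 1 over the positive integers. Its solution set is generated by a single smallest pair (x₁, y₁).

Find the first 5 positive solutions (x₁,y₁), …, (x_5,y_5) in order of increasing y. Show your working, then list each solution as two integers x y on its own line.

d=77: √d = [8; 1,3,2,3,1,16] (ℓ=6, even), read p_5/q_5
i=0: a=8 ⇒ p=8, q=1
i=1: a=1 ⇒ p=9, q=1
…
i=3: a=2 ⇒ p=79, q=9
i=4: a=3 ⇒ p=272, q=31
i=5: a=1 ⇒ p=351, q=40
→ (351, 40).  Check: 351²=123201, 77·40²=123200, difference 1.
(x_2, y_2) = (351·351 + 77·40·40, 351·40 + 40·351) = (246401, 28080)
(x_3, y_3) = (351·246401 + 77·40·28080, 351·28080 + 40·246401) = (172973151, 19712120)
(x_4, y_4) = (351·172973151 + 77·40·19712120, 351·19712120 + 40·172973151) = (121426905601, 13837880160)
(x_5, y_5) = (351·121426905601 + 77·40·13837880160, 351·13837880160 + 40·121426905601) = (85241514758751, 9714172160200)

351 40
246401 28080
172973151 19712120
121426905601 13837880160
85241514758751 9714172160200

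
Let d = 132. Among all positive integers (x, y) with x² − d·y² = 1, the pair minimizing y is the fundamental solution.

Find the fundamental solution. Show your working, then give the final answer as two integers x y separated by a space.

23 2

d=132: √d = [11; 2,22] (ℓ=2, even), read p_1/q_1
k=0  a_k=11  p_k/q_k = 11/1
k=1  a_k=2  p_k/q_k = 23/2
fundamental: x₁=23, y₁=2  (since 529 − 132·4 = 1)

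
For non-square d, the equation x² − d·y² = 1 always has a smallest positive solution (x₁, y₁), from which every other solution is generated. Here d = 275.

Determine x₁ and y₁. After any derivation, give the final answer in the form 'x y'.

[16; 1,1,2,1,1,32] for √275; ℓ=6 ⇒ convergent index 5
step 0: (16, 1)  from 16·(1,0) + (0,1)
…
step 2: (33, 2)  from 1·(17,1) + (16,1)
step 3: (83, 5)  from 2·(33,2) + (17,1)
step 4: (116, 7)  from 1·(83,5) + (33,2)
step 5: (199, 12)  from 1·(116,7) + (83,5)
(x₁, y₁) = (199, 12);  199² − 275·12² = 1 ✓

199 12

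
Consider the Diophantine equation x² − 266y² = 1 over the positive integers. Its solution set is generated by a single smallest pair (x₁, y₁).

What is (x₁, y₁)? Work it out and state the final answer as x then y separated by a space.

685 42

√266 → a₀=16, period (3,4,3,32); ℓ=4 even so k=3
step 0: (16, 1)  from 16·(1,0) + (0,1)
step 1: (49, 3)  from 3·(16,1) + (1,0)
step 2: (212, 13)  from 4·(49,3) + (16,1)
step 3: (685, 42)  from 3·(212,13) + (49,3)
(x₁, y₁) = (685, 42);  685² − 266·42² = 1 ✓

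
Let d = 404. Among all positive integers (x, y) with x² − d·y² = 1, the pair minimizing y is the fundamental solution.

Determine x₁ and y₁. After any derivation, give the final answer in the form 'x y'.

201 10

√404 → a₀=20, period (10,40); ℓ=2 even so k=1
a_0=20:  p_0=20·1+0=20,  q_0=20·0+1=1
a_1=10:  p_1=10·20+1=201,  q_1=10·1+0=10
(x₁, y₁) = (201, 10);  201² − 404·10² = 1 ✓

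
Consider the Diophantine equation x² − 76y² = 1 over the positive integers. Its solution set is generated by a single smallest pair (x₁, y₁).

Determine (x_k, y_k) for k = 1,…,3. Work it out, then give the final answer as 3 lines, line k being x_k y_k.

57799 6630
6681448801 766414740
772362118440199 88596011107890

√76 → a₀=8, period (1,2,1,1,5,4,5,1,1,2,1,16); ℓ=12 even so k=11
k=0  a_k=8  p_k/q_k = 8/1
…
k=3  a_k=1  p_k/q_k = 35/4
k=4  a_k=1  p_k/q_k = 61/7
…
k=10  a_k=2  p_k/q_k = 41488/4759
k=11  a_k=1  p_k/q_k = 57799/6630
(x₁, y₁) = (57799, 6630);  57799² − 76·6630² = 1 ✓
n=2: (57799,6630)∘(57799,6630) = (57799·57799+76·6630·6630, 57799·6630+6630·57799) = (6681448801,766414740)
n=3: (6681448801,766414740)∘(57799,6630) = (57799·6681448801+76·6630·766414740, 57799·766414740+6630·6681448801) = (772362118440199,88596011107890)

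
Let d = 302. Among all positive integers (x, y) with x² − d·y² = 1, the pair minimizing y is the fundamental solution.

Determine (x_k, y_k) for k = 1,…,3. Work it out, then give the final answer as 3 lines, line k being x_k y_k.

4276623 246092
36579008568257 2104885414632
312869258720405635599 18003602753159249380

√302 → a₀=17, period (2,1,1,1,4,…,1,2,34); ℓ=16 even so k=15
a_0=17:  p_0=17·1+0=17,  q_0=17·0+1=1
…
a_2=1:  p_2=1·35+17=52,  q_2=1·2+1=3
a_3=1:  p_3=1·52+35=87,  q_3=1·3+2=5
a_4=1:  p_4=1·87+52=139,  q_4=1·5+3=8
a_5=4:  p_5=4·139+87=643,  q_5=4·8+5=37
a_6=2:  p_6=2·643+139=1425,  q_6=2·37+8=82
…
a_9=1:  p_9=1·34513+2068=36581,  q_9=1·1986+119=2105
a_10=2:  p_10=2·36581+34513=107675,  q_10=2·2105+1986=6196
…
a_14=1:  p_14=1·1042237+574956=1617193,  q_14=1·59974+33085=93059
a_15=2:  p_15=2·1617193+1042237=4276623,  q_15=2·93059+59974=246092
fundamental: x₁=4276623, y₁=246092  (since 18289504284129 − 302·60561272464 = 1)
(4276623+246092√302)^2 = 36579008568257 + 2104885414632√302
(4276623+246092√302)^3 = 312869258720405635599 + 18003602753159249380√302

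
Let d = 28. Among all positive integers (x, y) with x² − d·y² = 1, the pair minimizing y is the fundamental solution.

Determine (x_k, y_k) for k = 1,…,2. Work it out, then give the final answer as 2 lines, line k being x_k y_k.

d=28: √d = [5; 3,2,3,10] (ℓ=4, even), read p_3/q_3
i=0: a=5 ⇒ p=5, q=1
…
i=2: a=2 ⇒ p=37, q=7
i=3: a=3 ⇒ p=127, q=24
→ (127, 24).  Check: 127²=16129, 28·24²=16128, difference 1.
n=2: (127,24)∘(127,24) = (127·127+28·24·24, 127·24+24·127) = (32257,6096)

127 24
32257 6096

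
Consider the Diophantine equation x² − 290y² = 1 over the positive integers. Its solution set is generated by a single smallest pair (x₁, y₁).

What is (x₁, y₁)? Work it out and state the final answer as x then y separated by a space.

√290 = [17; 34, …], period ℓ=1 (odd) → k=1
k=0  a_k=17  p_k/q_k = 17/1
k=1  a_k=34  p_k/q_k = 579/34
fundamental: x₁=579, y₁=34  (since 335241 − 290·1156 = 1)

579 34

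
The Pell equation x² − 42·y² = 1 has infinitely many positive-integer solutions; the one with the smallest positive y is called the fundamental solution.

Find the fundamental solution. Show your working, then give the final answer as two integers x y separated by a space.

√42 → a₀=6, period (2,12); ℓ=2 even so k=1
a_0=6:  p_0=6·1+0=6,  q_0=6·0+1=1
a_1=2:  p_1=2·6+1=13,  q_1=2·1+0=2
(x₁, y₁) = (13, 2);  13² − 42·2² = 1 ✓

13 2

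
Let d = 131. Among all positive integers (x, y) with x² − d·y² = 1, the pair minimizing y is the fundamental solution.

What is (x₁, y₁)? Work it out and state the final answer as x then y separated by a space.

[11; 2,4,11,4,2,22] for √131; ℓ=6 ⇒ convergent index 5
step 0: (11, 1)  from 11·(1,0) + (0,1)
step 1: (23, 2)  from 2·(11,1) + (1,0)
…
step 3: (1156, 101)  from 11·(103,9) + (23,2)
step 4: (4727, 413)  from 4·(1156,101) + (103,9)
step 5: (10610, 927)  from 2·(4727,413) + (1156,101)
→ (10610, 927).  Check: 10610²=112572100, 131·927²=112572099, difference 1.

10610 927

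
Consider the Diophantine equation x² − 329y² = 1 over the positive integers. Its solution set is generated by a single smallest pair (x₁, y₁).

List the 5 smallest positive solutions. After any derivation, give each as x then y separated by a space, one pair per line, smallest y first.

√329 → a₀=18, period (7,4,2,1,1,4,1,1,2,4,7,36); ℓ=12 even so k=11
step 0: (18, 1)  from 18·(1,0) + (0,1)
step 1: (127, 7)  from 7·(18,1) + (1,0)
step 2: (526, 29)  from 4·(127,7) + (18,1)
step 3: (1179, 65)  from 2·(526,29) + (127,7)
…
step 6: (13241, 730)  from 4·(2884,159) + (1705,94)
…
step 8: (29366, 1619)  from 1·(16125,889) + (13241,730)
step 9: (74857, 4127)  from 2·(29366,1619) + (16125,889)
step 10: (328794, 18127)  from 4·(74857,4127) + (29366,1619)
step 11: (2376415, 131016)  from 7·(328794,18127) + (74857,4127)
→ (2376415, 131016).  Check: 2376415²=5647348252225, 329·131016²=5647348252224, difference 1.
n=2: (2376415,131016)∘(2376415,131016) = (2376415·2376415+329·131016·131016, 2376415·131016+131016·2376415) = (11294696504449,622696775280)
n=3: (11294696504449,622696775280)∘(2376415,131016) = (2376415·11294696504449+329·131016·622696775280, 2376415·622696775280+131016·11294696504449) = (53681772387237964255,2959571914453911384)
n=4: (53681772387237964255,2959571914453911384)∘(2376415,131016) = (2376415·53681772387237964255+329·131016·2959571914453911384, 2376415·2959571914453911384+131016·53681772387237964255) = (255140338255224918953587201,14066342182173360946441440)
n=5: (255140338255224918953587201,14066342182173360946441440)∘(2376415,131016) = (2376415·255140338255224918953587201+329·131016·14066342182173360946441440, 2376415·14066342182173360946441440+131016·255140338255224918953587201) = (1212638653869526969777790618564575,66854933113696055535160815363816)

2376415 131016
11294696504449 622696775280
53681772387237964255 2959571914453911384
255140338255224918953587201 14066342182173360946441440
1212638653869526969777790618564575 66854933113696055535160815363816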